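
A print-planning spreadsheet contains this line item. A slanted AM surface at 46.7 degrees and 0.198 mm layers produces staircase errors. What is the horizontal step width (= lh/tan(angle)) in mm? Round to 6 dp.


step = 0.198 / tan(46.7) = 0.186586 mm


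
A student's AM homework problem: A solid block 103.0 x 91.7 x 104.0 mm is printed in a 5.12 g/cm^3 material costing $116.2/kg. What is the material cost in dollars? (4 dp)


V = 103.0 * 91.7 * 104.0 = 982290.4 mm^3 = 982.2904 cm^3
Mass = 982.2904 * 5.12 / 1000 = 5.02932685 kg
Cost = 5.02932685 * 116.2 = 584.4078 $


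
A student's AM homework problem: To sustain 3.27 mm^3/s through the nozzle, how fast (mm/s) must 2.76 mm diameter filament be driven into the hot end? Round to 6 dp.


A = pi*(2.76/2)^2 = 5.982849
v = 3.27 / 5.982849 = 0.546562 mm/s


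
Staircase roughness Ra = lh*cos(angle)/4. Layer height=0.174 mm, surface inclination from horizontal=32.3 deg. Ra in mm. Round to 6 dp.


Ra = 0.174 * cos(32.3) / 4 = 0.036769 mm


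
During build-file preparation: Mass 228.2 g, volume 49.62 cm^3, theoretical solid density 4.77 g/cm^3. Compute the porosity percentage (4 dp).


rho_part = 228.2 / 49.62 = 4.59895204 g/cm^3
Porosity = (1 - 4.59895204/4.77)*100 = 3.5859 %


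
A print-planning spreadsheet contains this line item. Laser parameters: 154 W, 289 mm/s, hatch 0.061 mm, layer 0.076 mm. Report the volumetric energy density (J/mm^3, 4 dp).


E = 154 / (289*0.061*0.076) = 114.9422 J/mm^3


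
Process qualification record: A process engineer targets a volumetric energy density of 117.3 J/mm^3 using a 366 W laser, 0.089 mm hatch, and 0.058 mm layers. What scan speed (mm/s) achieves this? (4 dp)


v = 366 / (117.3*0.089*0.058) = 604.4565 mm/s


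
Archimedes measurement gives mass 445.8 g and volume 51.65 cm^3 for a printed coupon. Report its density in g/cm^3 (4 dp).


rho = 445.8 / 51.65 = 8.6312 g/cm^3


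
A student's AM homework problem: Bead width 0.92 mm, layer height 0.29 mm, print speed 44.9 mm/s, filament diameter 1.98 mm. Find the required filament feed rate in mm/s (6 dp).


Q = 0.92 * 0.29 * 44.9 = 11.97932 mm^3/s
A_fil = pi*(1.98/2)^2 = 3.07907496 mm^2
v_feed = 11.97932 / 3.07907496 = 3.890558 mm/s


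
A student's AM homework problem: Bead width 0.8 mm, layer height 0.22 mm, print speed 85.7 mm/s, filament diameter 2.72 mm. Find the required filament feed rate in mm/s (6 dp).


Q = 0.8 * 0.22 * 85.7 = 15.0832 mm^3/s
A_fil = pi*(2.72/2)^2 = 5.81068977 mm^2
v_feed = 15.0832 / 5.81068977 = 2.595768 mm/s


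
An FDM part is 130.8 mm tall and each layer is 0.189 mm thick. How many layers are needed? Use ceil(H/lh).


Layers = ceil(130.8/0.189) = 693


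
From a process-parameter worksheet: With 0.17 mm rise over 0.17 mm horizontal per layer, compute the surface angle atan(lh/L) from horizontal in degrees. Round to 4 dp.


angle = atan(0.17/0.17) = 45.0 degrees


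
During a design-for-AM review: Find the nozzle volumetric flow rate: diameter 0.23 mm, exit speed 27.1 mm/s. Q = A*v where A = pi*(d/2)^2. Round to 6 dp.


A = pi*(0.23/2)^2 = 0.04154756 mm^2
Q = 0.04154756 * 27.1 = 1.125939 mm^3/s


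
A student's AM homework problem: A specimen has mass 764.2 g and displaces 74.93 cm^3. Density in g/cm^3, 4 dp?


rho = 764.2 / 74.93 = 10.1989 g/cm^3


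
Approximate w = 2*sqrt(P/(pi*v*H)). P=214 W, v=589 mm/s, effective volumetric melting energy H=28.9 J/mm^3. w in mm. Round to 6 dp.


w = 2*sqrt(214/(pi*589*28.9)) = 0.126519 mm


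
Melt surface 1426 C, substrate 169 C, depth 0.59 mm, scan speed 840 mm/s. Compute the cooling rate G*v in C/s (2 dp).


G = (1426-169)/0.59 = 2130.50847458 C/mm
CR = 2130.50847458 * 840 = 1789627.12 C/s


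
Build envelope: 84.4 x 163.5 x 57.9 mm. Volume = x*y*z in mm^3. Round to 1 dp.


V = 84.4 * 163.5 * 57.9 = 798985.3 mm^3


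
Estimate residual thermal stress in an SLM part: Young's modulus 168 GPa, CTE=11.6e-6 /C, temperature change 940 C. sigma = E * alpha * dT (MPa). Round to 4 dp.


sigma = 168*1000 * 11.6e-6 * 940 = 1831.872 MPa


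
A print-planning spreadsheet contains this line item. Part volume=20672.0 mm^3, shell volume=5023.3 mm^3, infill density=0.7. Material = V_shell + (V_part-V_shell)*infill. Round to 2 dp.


V_infill = (20672.0 - 5023.3) * 0.7 = 10954.09
V_total = 5023.3 + 10954.09 = 15977.39 mm^3


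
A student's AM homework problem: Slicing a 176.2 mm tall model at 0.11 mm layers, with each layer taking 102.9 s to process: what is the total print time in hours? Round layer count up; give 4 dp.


Layers = ceil(176.2/0.11) = 1602
t = 1602 * 102.9 / 3600 = 45.7905 hrs


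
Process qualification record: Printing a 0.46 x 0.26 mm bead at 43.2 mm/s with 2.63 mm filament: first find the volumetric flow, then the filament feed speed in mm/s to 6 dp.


Q = 0.46 * 0.26 * 43.2 = 5.16672 mm^3/s
A_fil = pi*(2.63/2)^2 = 5.43252056 mm^2
v_feed = 5.16672 / 5.43252056 = 0.951072 mm/s


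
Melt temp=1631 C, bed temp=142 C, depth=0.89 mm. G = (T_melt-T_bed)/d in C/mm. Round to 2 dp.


G = (1631-142)/0.89 = 1673.03 C/mm


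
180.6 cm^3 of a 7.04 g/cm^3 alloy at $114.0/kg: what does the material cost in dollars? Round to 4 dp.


Mass = 180.6*7.04/1000 = 1.271424 kg
Cost = 1.271424 * 114.0 = 144.9423 $


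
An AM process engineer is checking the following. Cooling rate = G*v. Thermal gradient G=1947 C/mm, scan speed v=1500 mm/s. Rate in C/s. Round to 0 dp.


CR = 1947 * 1500 = 2920500 C/s


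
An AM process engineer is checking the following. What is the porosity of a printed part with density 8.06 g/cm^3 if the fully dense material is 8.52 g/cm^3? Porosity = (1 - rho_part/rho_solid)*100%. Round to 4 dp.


Porosity = (1-8.06/8.52)*100 = 5.3991 %


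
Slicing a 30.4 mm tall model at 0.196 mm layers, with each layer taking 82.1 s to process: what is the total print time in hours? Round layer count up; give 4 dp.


Layers = ceil(30.4/0.196) = 156
t = 156 * 82.1 / 3600 = 3.5577 hrs


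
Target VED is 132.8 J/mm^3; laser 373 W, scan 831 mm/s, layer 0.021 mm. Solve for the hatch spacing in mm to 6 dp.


h = 373 / (132.8*831*0.021) = 0.16095 mm


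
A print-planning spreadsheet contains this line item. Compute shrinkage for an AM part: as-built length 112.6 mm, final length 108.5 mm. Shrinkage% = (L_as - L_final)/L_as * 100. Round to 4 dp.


Shrinkage = ((112.6-108.5)/112.6)*100 = 3.6412 %


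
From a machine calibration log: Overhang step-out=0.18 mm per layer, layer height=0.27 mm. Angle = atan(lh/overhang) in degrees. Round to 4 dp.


angle = atan(0.27/0.18) = 56.3099 degrees


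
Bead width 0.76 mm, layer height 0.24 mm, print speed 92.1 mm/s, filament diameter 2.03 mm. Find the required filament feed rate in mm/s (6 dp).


Q = 0.76 * 0.24 * 92.1 = 16.79904 mm^3/s
A_fil = pi*(2.03/2)^2 = 3.23654729 mm^2
v_feed = 16.79904 / 3.23654729 = 5.19042 mm/s


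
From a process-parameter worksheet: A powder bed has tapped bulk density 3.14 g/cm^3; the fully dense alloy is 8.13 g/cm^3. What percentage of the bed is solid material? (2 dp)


Packing = (3.14/8.13)*100 = 38.62 %


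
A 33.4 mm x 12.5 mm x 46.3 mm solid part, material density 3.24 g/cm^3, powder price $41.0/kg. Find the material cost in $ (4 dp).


V = 33.4 * 12.5 * 46.3 = 19330.25 mm^3 = 19.33025 cm^3
Mass = 19.33025 * 3.24 / 1000 = 0.06263001 kg
Cost = 0.06263001 * 41.0 = 2.5678 $


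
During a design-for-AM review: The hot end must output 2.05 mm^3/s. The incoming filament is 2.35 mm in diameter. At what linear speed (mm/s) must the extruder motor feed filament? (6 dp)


A = pi*(2.35/2)^2 = 4.337361
v = 2.05 / 4.337361 = 0.472638 mm/s


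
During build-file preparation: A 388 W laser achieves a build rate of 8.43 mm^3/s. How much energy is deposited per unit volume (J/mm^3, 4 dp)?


SE = 388 / 8.43 = 46.0261 J/mm^3


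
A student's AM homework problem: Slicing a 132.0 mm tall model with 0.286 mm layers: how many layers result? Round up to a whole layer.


Layers = ceil(132.0/0.286) = 462


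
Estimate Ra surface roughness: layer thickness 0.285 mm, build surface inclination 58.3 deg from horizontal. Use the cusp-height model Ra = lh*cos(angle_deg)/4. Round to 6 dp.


Ra = 0.285 * cos(58.3) / 4 = 0.03744 mm


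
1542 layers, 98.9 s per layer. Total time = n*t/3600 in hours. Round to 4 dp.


t = 1542 * 98.9 / 3600 = 42.3622 hrs


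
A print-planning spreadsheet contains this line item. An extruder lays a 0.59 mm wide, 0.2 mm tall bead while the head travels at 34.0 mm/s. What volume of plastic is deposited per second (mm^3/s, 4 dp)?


Rate = 0.59 * 0.2 * 34.0 = 4.012 mm^3/s


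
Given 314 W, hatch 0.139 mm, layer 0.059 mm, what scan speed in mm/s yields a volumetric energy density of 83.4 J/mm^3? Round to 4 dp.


v = 314 / (83.4*0.139*0.059) = 459.0889 mm/s


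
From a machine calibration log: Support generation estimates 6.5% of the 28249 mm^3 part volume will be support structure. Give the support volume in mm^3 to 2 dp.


V_support = 28249 * 0.065 = 1836.19 mm^3


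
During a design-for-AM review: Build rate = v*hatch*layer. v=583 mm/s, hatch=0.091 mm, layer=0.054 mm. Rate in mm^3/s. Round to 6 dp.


Rate = 583 * 0.091 * 0.054 = 2.864862 mm^3/s


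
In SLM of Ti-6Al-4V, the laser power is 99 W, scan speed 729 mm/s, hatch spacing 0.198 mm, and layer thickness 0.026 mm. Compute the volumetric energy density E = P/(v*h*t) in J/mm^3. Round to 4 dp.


E = 99 / (729*0.198*0.026) = 26.3797 J/mm^3


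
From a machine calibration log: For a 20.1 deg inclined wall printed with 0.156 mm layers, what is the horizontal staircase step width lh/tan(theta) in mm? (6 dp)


step = 0.156 / tan(20.1) = 0.42629 mm


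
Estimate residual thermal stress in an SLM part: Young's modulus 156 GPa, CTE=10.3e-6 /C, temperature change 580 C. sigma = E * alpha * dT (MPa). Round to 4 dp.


sigma = 156*1000 * 10.3e-6 * 580 = 931.944 MPa


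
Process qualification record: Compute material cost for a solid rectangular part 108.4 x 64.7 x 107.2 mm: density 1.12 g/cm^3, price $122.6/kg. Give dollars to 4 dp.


V = 108.4 * 64.7 * 107.2 = 751845.056 mm^3 = 751.845056 cm^3
Mass = 751.845056 * 1.12 / 1000 = 0.84206646 kg
Cost = 0.84206646 * 122.6 = 103.2373 $


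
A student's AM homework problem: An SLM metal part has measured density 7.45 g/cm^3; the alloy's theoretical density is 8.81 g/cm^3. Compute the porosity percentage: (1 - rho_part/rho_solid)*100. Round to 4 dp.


Porosity = (1-7.45/8.81)*100 = 15.437 %


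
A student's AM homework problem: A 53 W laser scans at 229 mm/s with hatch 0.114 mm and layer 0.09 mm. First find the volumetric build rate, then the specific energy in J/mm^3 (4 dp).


Build rate = 229 * 0.114 * 0.09 = 2.34954 mm^3/s
SE = 53 / 2.34954 = 22.5576 J/mm^3


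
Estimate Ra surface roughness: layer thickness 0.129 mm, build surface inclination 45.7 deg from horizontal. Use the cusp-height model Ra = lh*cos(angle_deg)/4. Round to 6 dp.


Ra = 0.129 * cos(45.7) / 4 = 0.022524 mm


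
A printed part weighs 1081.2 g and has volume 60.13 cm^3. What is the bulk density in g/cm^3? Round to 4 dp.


rho = 1081.2 / 60.13 = 17.981 g/cm^3


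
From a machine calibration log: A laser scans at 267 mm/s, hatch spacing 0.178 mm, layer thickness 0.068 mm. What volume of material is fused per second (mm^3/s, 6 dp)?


Rate = 267 * 0.178 * 0.068 = 3.231768 mm^3/s


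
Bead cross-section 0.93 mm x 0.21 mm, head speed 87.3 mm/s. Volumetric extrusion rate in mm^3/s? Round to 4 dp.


Rate = 0.93 * 0.21 * 87.3 = 17.0497 mm^3/s


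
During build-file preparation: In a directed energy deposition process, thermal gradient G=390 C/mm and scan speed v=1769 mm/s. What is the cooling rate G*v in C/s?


CR = 390 * 1769 = 689910 C/s


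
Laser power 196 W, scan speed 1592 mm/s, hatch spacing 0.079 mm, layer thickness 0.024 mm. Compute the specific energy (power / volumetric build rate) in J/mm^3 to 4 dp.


Build rate = 1592 * 0.079 * 0.024 = 3.018432 mm^3/s
SE = 196 / 3.018432 = 64.9344 J/mm^3


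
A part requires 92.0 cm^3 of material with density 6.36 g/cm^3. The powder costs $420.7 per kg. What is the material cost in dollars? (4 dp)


Mass = 92.0*6.36/1000 = 0.58512 kg
Cost = 0.58512 * 420.7 = 246.16 $


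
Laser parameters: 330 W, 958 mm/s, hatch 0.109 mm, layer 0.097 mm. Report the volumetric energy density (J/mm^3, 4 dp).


E = 330 / (958*0.109*0.097) = 32.5799 J/mm^3


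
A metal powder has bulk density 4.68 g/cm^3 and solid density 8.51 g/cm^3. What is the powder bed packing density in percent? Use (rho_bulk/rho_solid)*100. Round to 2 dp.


Packing = (4.68/8.51)*100 = 54.99 %


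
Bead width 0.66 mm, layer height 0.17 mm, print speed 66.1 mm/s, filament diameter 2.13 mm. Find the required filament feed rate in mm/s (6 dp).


Q = 0.66 * 0.17 * 66.1 = 7.41642 mm^3/s
A_fil = pi*(2.13/2)^2 = 3.56327293 mm^2
v_feed = 7.41642 / 3.56327293 = 2.081351 mm/s


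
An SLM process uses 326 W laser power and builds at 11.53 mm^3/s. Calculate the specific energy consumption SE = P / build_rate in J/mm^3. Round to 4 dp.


SE = 326 / 11.53 = 28.2741 J/mm^3


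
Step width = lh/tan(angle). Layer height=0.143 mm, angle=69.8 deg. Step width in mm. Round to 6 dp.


step = 0.143 / tan(69.8) = 0.052614 mm


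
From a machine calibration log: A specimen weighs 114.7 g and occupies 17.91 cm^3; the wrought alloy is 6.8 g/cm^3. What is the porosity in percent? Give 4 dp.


rho_part = 114.7 / 17.91 = 6.40424344 g/cm^3
Porosity = (1 - 6.40424344/6.8)*100 = 5.8199 %


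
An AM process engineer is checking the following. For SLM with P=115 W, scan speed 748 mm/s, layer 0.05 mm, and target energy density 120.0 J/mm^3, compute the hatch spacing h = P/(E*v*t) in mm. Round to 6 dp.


h = 115 / (120.0*748*0.05) = 0.025624 mm


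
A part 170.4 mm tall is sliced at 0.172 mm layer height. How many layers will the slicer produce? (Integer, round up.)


Layers = ceil(170.4/0.172) = 991


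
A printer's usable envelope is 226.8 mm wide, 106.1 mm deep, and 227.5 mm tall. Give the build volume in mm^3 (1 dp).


V = 226.8 * 106.1 * 227.5 = 5474441.7 mm^3


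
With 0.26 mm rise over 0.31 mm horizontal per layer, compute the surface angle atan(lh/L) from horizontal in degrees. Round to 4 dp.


angle = atan(0.26/0.31) = 39.9869 degrees


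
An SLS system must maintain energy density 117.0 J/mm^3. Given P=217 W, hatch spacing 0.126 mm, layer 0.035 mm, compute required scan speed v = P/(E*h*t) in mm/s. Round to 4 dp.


v = 217 / (117.0*0.126*0.035) = 420.5671 mm/s


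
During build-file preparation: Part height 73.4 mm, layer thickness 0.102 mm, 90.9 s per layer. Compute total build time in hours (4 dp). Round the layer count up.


Layers = ceil(73.4/0.102) = 720
t = 720 * 90.9 / 3600 = 18.18 hrs


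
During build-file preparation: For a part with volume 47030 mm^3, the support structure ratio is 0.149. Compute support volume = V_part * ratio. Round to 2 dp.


V_support = 47030 * 0.149 = 7007.47 mm^3


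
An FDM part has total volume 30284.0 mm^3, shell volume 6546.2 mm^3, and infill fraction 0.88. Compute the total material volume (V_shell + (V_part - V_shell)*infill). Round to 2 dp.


V_infill = (30284.0 - 6546.2) * 0.88 = 20889.26
V_total = 6546.2 + 20889.26 = 27435.46 mm^3


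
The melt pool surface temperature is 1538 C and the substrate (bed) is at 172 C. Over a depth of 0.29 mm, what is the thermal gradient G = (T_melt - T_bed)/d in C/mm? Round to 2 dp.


G = (1538-172)/0.29 = 4710.34 C/mm


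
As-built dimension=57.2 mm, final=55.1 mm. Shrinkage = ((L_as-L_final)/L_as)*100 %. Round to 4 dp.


Shrinkage = ((57.2-55.1)/57.2)*100 = 3.6713 %


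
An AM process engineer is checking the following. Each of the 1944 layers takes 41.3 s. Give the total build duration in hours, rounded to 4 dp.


t = 1944 * 41.3 / 3600 = 22.302 hrs


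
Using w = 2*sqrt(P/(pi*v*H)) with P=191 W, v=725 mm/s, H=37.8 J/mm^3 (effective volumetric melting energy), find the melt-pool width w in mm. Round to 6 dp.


w = 2*sqrt(191/(pi*725*37.8)) = 0.094201 mm


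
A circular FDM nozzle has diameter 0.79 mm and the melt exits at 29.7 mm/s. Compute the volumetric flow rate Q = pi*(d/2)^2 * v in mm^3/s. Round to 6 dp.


A = pi*(0.79/2)^2 = 0.49016699 mm^2
Q = 0.49016699 * 29.7 = 14.55796 mm^3/s


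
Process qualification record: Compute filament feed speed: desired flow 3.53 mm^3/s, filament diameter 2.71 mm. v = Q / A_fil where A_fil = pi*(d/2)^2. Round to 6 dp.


A = pi*(2.71/2)^2 = 5.768043
v = 3.53 / 5.768043 = 0.611993 mm/s


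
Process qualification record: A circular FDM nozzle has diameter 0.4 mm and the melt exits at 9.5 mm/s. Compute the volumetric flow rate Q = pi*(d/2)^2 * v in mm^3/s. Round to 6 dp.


A = pi*(0.4/2)^2 = 0.12566371 mm^2
Q = 0.12566371 * 9.5 = 1.193805 mm^3/s


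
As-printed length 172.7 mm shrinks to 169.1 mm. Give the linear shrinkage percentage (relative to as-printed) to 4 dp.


Shrinkage = ((172.7-169.1)/172.7)*100 = 2.0845 %


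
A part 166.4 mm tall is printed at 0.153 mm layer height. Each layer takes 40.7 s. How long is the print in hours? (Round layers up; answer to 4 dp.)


Layers = ceil(166.4/0.153) = 1088
t = 1088 * 40.7 / 3600 = 12.3004 hrs


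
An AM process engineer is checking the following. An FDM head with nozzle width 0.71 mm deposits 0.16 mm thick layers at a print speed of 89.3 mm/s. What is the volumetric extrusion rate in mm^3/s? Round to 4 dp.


Rate = 0.71 * 0.16 * 89.3 = 10.1445 mm^3/s


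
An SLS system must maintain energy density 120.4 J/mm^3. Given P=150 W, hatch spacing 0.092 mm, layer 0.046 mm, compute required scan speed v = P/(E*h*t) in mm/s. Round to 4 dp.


v = 150 / (120.4*0.092*0.046) = 294.3873 mm/s


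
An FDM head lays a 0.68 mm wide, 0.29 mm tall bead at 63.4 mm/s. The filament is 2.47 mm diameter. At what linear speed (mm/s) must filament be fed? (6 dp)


Q = 0.68 * 0.29 * 63.4 = 12.50248 mm^3/s
A_fil = pi*(2.47/2)^2 = 4.79163566 mm^2
v_feed = 12.50248 / 4.79163566 = 2.60923 mm/s


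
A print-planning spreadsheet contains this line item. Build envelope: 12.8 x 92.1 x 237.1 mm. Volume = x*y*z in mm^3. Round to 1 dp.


V = 12.8 * 92.1 * 237.1 = 279512.4 mm^3


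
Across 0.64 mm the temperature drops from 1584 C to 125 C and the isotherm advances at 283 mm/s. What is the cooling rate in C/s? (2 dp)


G = (1584-125)/0.64 = 2279.6875 C/mm
CR = 2279.6875 * 283 = 645151.56 C/s


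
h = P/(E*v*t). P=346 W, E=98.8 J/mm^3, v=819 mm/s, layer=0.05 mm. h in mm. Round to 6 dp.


h = 346 / (98.8*819*0.05) = 0.08552 mm


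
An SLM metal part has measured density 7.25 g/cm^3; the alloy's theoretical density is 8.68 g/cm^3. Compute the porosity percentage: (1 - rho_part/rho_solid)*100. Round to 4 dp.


Porosity = (1-7.25/8.68)*100 = 16.4747 %


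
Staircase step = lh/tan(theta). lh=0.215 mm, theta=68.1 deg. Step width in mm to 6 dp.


step = 0.215 / tan(68.1) = 0.086429 mm


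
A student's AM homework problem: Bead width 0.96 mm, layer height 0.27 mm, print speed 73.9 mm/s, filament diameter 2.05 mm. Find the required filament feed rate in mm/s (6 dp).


Q = 0.96 * 0.27 * 73.9 = 19.15488 mm^3/s
A_fil = pi*(2.05/2)^2 = 3.30063578 mm^2
v_feed = 19.15488 / 3.30063578 = 5.803391 mm/s


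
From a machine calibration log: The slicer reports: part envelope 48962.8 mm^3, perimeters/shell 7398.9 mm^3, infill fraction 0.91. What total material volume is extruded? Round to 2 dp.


V_infill = (48962.8 - 7398.9) * 0.91 = 37823.15
V_total = 7398.9 + 37823.15 = 45222.05 mm^3


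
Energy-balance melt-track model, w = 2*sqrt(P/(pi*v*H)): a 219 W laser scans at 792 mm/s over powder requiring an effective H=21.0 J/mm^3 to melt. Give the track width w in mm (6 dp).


w = 2*sqrt(219/(pi*792*21.0)) = 0.129481 mm


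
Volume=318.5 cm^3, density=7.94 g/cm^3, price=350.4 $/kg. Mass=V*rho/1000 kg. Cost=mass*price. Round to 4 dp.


Mass = 318.5*7.94/1000 = 2.52889 kg
Cost = 2.52889 * 350.4 = 886.1231 $


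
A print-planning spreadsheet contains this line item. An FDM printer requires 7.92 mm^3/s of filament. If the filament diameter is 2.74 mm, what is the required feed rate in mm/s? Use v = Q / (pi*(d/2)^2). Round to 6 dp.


A = pi*(2.74/2)^2 = 5.896455
v = 7.92 / 5.896455 = 1.34318 mm/s


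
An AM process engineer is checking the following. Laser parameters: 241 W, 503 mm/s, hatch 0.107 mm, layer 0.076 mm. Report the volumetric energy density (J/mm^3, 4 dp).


E = 241 / (503*0.107*0.076) = 58.9185 J/mm^3


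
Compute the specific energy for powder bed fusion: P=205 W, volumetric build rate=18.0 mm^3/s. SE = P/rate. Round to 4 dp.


SE = 205 / 18.0 = 11.3889 J/mm^3


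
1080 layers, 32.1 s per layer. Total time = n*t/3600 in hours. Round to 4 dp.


t = 1080 * 32.1 / 3600 = 9.63 hrs


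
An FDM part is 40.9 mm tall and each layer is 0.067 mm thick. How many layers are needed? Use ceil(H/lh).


Layers = ceil(40.9/0.067) = 611


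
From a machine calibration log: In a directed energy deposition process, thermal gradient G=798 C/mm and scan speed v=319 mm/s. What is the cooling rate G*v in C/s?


CR = 798 * 319 = 254562 C/s


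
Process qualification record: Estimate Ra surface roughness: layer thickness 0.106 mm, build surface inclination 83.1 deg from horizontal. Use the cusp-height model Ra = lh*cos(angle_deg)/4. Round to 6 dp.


Ra = 0.106 * cos(83.1) / 4 = 0.003184 mm


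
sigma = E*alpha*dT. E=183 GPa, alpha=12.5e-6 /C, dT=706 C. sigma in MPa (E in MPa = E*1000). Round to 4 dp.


sigma = 183*1000 * 12.5e-6 * 706 = 1614.975 MPa


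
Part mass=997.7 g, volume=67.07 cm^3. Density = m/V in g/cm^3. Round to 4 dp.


rho = 997.7 / 67.07 = 14.8755 g/cm^3


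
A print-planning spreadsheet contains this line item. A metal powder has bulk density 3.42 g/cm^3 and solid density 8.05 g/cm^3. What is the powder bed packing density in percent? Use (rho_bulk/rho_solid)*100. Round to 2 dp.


Packing = (3.42/8.05)*100 = 42.48 %


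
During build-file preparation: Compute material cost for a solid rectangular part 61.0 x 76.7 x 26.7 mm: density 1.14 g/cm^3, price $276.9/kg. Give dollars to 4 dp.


V = 61.0 * 76.7 * 26.7 = 124921.29 mm^3 = 124.92129 cm^3
Mass = 124.92129 * 1.14 / 1000 = 0.14241027 kg
Cost = 0.14241027 * 276.9 = 39.4334 $


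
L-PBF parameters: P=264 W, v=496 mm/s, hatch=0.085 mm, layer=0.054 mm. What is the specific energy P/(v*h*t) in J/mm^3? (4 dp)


Build rate = 496 * 0.085 * 0.054 = 2.27664 mm^3/s
SE = 264 / 2.27664 = 115.9604 J/mm^3


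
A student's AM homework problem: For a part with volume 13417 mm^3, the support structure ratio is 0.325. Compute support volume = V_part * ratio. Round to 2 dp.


V_support = 13417 * 0.325 = 4360.53 mm^3


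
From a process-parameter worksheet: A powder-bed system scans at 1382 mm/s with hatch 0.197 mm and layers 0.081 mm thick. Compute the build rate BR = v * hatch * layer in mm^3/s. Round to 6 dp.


Rate = 1382 * 0.197 * 0.081 = 22.052574 mm^3/s


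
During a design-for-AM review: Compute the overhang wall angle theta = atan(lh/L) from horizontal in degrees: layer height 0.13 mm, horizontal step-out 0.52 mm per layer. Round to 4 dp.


angle = atan(0.13/0.52) = 14.0362 degrees


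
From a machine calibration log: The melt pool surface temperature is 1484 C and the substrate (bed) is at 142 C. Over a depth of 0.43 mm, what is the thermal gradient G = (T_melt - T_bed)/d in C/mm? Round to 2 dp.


G = (1484-142)/0.43 = 3120.93 C/mm


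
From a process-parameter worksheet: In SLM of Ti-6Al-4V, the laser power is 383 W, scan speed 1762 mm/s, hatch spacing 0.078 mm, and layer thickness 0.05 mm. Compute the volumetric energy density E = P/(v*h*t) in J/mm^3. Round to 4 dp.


E = 383 / (1762*0.078*0.05) = 55.735 J/mm^3


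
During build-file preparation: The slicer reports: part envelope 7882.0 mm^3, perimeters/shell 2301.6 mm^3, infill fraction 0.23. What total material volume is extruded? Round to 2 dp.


V_infill = (7882.0 - 2301.6) * 0.23 = 1283.49
V_total = 2301.6 + 1283.49 = 3585.09 mm^3


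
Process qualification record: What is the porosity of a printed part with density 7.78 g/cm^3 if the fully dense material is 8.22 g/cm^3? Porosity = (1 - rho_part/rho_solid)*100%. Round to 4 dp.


Porosity = (1-7.78/8.22)*100 = 5.3528 %


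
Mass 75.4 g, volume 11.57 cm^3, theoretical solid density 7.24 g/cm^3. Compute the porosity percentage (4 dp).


rho_part = 75.4 / 11.57 = 6.51685393 g/cm^3
Porosity = (1 - 6.51685393/7.24)*100 = 9.9882 %


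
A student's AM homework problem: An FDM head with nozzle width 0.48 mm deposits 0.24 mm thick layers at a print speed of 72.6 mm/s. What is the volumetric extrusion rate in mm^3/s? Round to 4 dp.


Rate = 0.48 * 0.24 * 72.6 = 8.3635 mm^3/s


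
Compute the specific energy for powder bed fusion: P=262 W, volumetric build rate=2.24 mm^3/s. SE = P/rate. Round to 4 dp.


SE = 262 / 2.24 = 116.9643 J/mm^3


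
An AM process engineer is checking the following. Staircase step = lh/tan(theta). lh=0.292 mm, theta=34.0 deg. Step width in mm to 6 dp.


step = 0.292 / tan(34.0) = 0.432908 mm


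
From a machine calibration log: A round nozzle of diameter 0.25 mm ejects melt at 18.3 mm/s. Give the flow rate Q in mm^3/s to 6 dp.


A = pi*(0.25/2)^2 = 0.04908739 mm^2
Q = 0.04908739 * 18.3 = 0.898299 mm^3/s


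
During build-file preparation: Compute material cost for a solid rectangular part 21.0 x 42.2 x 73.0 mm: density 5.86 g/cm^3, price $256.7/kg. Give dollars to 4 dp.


V = 21.0 * 42.2 * 73.0 = 64692.6 mm^3 = 64.6926 cm^3
Mass = 64.6926 * 5.86 / 1000 = 0.37909864 kg
Cost = 0.37909864 * 256.7 = 97.3146 $


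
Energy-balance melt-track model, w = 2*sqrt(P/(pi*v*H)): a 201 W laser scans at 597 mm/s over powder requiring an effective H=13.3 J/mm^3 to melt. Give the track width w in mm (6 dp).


w = 2*sqrt(201/(pi*597*13.3)) = 0.179531 mm


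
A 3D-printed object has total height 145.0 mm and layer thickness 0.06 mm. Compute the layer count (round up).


Layers = ceil(145.0/0.06) = 2417


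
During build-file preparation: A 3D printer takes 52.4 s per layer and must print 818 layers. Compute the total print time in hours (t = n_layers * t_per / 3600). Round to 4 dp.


t = 818 * 52.4 / 3600 = 11.9064 hrs


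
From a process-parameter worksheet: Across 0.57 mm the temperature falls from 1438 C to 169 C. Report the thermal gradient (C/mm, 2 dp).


G = (1438-169)/0.57 = 2226.32 C/mm


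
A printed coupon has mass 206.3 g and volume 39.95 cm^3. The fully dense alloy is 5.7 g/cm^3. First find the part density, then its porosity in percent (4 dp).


rho_part = 206.3 / 39.95 = 5.16395494 g/cm^3
Porosity = (1 - 5.16395494/5.7)*100 = 9.4043 %


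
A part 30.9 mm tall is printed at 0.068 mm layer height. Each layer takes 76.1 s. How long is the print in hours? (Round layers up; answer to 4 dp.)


Layers = ceil(30.9/0.068) = 455
t = 455 * 76.1 / 3600 = 9.6182 hrs


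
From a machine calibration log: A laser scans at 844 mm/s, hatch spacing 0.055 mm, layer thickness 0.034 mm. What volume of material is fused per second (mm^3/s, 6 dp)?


Rate = 844 * 0.055 * 0.034 = 1.57828 mm^3/s


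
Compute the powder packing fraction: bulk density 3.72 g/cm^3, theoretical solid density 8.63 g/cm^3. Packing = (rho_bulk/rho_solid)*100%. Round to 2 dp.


Packing = (3.72/8.63)*100 = 43.11 %


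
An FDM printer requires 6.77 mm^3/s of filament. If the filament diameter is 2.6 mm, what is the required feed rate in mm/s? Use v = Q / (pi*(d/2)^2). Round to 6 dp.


A = pi*(2.6/2)^2 = 5.309292
v = 6.77 / 5.309292 = 1.275123 mm/s


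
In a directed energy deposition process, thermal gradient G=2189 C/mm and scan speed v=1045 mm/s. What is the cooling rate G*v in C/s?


CR = 2189 * 1045 = 2287505 C/s


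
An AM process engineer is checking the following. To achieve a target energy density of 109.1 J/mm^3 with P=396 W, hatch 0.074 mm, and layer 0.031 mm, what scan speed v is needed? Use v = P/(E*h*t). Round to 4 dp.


v = 396 / (109.1*0.074*0.031) = 1582.257 mm/s


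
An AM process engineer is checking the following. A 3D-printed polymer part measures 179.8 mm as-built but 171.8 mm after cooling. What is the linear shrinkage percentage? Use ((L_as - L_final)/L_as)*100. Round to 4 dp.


Shrinkage = ((179.8-171.8)/179.8)*100 = 4.4494 %


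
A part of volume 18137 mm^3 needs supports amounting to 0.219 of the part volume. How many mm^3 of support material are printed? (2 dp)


V_support = 18137 * 0.219 = 3972.0 mm^3


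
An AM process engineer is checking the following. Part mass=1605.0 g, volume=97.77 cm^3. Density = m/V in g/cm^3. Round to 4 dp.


rho = 1605.0 / 97.77 = 16.4161 g/cm^3


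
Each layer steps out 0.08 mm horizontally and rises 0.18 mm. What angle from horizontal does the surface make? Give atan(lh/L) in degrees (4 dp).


angle = atan(0.18/0.08) = 66.0375 degrees


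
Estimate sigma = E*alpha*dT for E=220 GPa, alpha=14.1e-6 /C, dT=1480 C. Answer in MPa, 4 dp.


sigma = 220*1000 * 14.1e-6 * 1480 = 4590.96 MPa


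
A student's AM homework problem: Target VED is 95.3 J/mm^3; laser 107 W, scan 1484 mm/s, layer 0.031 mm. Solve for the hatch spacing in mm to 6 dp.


h = 107 / (95.3*1484*0.031) = 0.024406 mm


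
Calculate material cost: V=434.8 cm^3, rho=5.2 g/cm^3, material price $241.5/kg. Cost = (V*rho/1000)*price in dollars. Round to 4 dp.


Mass = 434.8*5.2/1000 = 2.26096 kg
Cost = 2.26096 * 241.5 = 546.0218 $


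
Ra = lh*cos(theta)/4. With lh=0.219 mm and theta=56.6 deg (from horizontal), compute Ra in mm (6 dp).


Ra = 0.219 * cos(56.6) / 4 = 0.030139 mm


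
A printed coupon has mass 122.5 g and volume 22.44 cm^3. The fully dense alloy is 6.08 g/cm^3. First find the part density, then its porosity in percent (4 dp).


rho_part = 122.5 / 22.44 = 5.45900178 g/cm^3
Porosity = (1 - 5.45900178/6.08)*100 = 10.2138 %


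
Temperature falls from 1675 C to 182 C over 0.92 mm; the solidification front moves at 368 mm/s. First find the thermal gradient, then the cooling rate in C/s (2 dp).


G = (1675-182)/0.92 = 1622.82608696 C/mm
CR = 1622.82608696 * 368 = 597200.0 C/s


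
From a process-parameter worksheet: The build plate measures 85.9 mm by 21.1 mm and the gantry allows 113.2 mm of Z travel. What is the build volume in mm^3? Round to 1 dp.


V = 85.9 * 21.1 * 113.2 = 205173.9 mm^3


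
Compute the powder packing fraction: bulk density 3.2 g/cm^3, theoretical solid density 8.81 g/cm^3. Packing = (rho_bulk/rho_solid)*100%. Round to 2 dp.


Packing = (3.2/8.81)*100 = 36.32 %


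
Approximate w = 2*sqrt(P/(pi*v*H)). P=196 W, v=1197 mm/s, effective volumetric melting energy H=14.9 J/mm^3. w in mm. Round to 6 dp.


w = 2*sqrt(196/(pi*1197*14.9)) = 0.118289 mm


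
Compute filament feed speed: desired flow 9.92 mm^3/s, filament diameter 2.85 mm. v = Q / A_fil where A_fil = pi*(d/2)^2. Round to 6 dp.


A = pi*(2.85/2)^2 = 6.379397
v = 9.92 / 6.379397 = 1.555006 mm/s


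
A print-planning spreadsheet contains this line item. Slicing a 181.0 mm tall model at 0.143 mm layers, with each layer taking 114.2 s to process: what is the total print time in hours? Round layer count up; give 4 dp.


Layers = ceil(181.0/0.143) = 1266
t = 1266 * 114.2 / 3600 = 40.1603 hrs


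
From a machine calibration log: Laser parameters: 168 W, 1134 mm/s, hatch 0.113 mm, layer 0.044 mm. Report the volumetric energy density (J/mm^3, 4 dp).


E = 168 / (1134*0.113*0.044) = 29.7965 J/mm^3


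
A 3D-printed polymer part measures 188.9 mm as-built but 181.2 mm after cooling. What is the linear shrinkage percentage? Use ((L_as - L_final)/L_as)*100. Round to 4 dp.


Shrinkage = ((188.9-181.2)/188.9)*100 = 4.0762 %


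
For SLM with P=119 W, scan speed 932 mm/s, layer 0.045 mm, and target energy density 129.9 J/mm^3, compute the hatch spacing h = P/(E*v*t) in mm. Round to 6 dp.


h = 119 / (129.9*932*0.045) = 0.021843 mm


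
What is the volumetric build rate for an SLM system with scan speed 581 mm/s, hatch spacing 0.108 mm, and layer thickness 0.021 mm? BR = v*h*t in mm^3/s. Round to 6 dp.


Rate = 581 * 0.108 * 0.021 = 1.317708 mm^3/s


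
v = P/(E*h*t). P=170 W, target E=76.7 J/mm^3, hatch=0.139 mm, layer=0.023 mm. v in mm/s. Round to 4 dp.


v = 170 / (76.7*0.139*0.023) = 693.2836 mm/s


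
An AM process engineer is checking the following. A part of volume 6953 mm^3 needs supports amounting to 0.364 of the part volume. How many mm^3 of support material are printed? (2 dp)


V_support = 6953 * 0.364 = 2530.89 mm^3


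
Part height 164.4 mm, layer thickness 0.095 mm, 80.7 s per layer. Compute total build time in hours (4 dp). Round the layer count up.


Layers = ceil(164.4/0.095) = 1731
t = 1731 * 80.7 / 3600 = 38.8033 hrs


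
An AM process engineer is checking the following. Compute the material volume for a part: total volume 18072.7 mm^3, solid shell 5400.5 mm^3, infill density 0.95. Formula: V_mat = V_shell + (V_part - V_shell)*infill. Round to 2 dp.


V_infill = (18072.7 - 5400.5) * 0.95 = 12038.59
V_total = 5400.5 + 12038.59 = 17439.09 mm^3


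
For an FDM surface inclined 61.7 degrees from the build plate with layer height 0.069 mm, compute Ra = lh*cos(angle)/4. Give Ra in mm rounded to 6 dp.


Ra = 0.069 * cos(61.7) / 4 = 0.008178 mm


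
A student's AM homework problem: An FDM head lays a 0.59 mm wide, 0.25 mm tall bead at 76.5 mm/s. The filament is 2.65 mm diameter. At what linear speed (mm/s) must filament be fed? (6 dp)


Q = 0.59 * 0.25 * 76.5 = 11.28375 mm^3/s
A_fil = pi*(2.65/2)^2 = 5.5154586 mm^2
v_feed = 11.28375 / 5.5154586 = 2.045841 mm/s


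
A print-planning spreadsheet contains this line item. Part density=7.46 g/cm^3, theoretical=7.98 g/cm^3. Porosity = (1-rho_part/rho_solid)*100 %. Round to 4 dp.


Porosity = (1-7.46/7.98)*100 = 6.5163 %


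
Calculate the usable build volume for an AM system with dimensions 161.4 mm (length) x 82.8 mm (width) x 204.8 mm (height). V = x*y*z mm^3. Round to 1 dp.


V = 161.4 * 82.8 * 204.8 = 2736930.8 mm^3


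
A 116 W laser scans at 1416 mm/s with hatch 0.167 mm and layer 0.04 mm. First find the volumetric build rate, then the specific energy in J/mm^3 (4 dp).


Build rate = 1416 * 0.167 * 0.04 = 9.45888 mm^3/s
SE = 116 / 9.45888 = 12.2636 J/mm^3


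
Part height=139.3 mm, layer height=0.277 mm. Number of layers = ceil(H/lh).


Layers = ceil(139.3/0.277) = 503


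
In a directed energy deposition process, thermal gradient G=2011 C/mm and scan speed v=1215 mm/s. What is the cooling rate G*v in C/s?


CR = 2011 * 1215 = 2443365 C/s


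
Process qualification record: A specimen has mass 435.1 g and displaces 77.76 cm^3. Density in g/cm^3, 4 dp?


rho = 435.1 / 77.76 = 5.5954 g/cm^3


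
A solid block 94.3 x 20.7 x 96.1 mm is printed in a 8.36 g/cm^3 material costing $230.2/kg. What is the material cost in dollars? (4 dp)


V = 94.3 * 20.7 * 96.1 = 187588.161 mm^3 = 187.588161 cm^3
Mass = 187.588161 * 8.36 / 1000 = 1.56823703 kg
Cost = 1.56823703 * 230.2 = 361.0082 $


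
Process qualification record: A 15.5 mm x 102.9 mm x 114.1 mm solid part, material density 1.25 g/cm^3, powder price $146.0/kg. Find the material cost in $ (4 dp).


V = 15.5 * 102.9 * 114.1 = 181983.795 mm^3 = 181.983795 cm^3
Mass = 181.983795 * 1.25 / 1000 = 0.22747974 kg
Cost = 0.22747974 * 146.0 = 33.212 $


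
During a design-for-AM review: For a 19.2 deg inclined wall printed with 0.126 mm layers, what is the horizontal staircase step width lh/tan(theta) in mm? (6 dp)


step = 0.126 / tan(19.2) = 0.361823 mm


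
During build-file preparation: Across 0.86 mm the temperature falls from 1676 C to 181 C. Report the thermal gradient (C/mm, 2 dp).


G = (1676-181)/0.86 = 1738.37 C/mm


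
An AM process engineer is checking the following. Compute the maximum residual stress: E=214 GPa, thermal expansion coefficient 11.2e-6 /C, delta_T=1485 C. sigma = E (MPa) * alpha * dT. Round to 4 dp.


sigma = 214*1000 * 11.2e-6 * 1485 = 3559.248 MPa


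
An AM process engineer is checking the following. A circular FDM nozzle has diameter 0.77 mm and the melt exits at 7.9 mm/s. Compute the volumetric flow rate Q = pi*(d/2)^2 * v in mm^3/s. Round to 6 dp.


A = pi*(0.77/2)^2 = 0.46566257 mm^2
Q = 0.46566257 * 7.9 = 3.678734 mm^3/s


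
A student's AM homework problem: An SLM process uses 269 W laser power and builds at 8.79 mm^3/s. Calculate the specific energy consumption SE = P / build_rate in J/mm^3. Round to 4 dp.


SE = 269 / 8.79 = 30.603 J/mm^3


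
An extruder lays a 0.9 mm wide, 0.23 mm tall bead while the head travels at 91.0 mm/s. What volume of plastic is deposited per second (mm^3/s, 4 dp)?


Rate = 0.9 * 0.23 * 91.0 = 18.837 mm^3/s


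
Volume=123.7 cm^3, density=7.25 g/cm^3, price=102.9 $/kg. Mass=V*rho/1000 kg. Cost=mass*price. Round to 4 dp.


Mass = 123.7*7.25/1000 = 0.896825 kg
Cost = 0.896825 * 102.9 = 92.2833 $


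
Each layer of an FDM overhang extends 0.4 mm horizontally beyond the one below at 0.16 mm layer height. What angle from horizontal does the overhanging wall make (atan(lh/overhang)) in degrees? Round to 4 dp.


angle = atan(0.16/0.4) = 21.8014 degrees


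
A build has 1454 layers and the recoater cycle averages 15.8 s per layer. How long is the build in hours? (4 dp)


t = 1454 * 15.8 / 3600 = 6.3814 hrs


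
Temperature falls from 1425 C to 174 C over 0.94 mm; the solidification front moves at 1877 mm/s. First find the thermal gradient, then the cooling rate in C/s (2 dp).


G = (1425-174)/0.94 = 1330.85106383 C/mm
CR = 1330.85106383 * 1877 = 2498007.45 C/s


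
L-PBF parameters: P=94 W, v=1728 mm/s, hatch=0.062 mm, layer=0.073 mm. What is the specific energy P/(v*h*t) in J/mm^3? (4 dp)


Build rate = 1728 * 0.062 * 0.073 = 7.820928 mm^3/s
SE = 94 / 7.820928 = 12.019 J/mm^3


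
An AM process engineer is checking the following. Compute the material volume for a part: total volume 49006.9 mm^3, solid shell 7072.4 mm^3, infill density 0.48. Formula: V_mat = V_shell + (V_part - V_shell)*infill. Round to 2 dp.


V_infill = (49006.9 - 7072.4) * 0.48 = 20128.56
V_total = 7072.4 + 20128.56 = 27200.96 mm^3


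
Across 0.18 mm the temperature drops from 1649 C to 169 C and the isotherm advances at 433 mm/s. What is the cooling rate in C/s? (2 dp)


G = (1649-169)/0.18 = 8222.22222222 C/mm
CR = 8222.22222222 * 433 = 3560222.22 C/s


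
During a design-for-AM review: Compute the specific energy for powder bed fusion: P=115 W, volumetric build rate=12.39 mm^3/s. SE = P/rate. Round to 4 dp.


SE = 115 / 12.39 = 9.2817 J/mm^3


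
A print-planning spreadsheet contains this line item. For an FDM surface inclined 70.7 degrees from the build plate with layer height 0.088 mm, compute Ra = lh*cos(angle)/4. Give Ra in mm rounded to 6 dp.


Ra = 0.088 * cos(70.7) / 4 = 0.007271 mm


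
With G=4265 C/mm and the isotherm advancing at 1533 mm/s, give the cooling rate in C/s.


CR = 4265 * 1533 = 6538245 C/s


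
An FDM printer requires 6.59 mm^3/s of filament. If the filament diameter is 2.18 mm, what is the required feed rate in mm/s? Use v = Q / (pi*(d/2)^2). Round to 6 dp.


A = pi*(2.18/2)^2 = 3.732526
v = 6.59 / 3.732526 = 1.76556 mm/s


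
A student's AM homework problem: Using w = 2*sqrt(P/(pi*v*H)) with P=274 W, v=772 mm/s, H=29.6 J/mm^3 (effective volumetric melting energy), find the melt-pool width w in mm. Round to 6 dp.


w = 2*sqrt(274/(pi*772*29.6)) = 0.123559 mm
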